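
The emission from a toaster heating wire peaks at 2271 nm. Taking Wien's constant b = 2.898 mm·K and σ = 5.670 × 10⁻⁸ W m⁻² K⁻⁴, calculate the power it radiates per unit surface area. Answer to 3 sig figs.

I ≈ 1.50×10⁵ W/m²

Wien's law: T = b/λ_max = 2.898×10⁻³/2.271×10⁻⁶ = 1276.09 K.
Then I = σT⁴ = 5.670×10⁻⁸×(1276.09)⁴ = 1.50×10⁵ W/m².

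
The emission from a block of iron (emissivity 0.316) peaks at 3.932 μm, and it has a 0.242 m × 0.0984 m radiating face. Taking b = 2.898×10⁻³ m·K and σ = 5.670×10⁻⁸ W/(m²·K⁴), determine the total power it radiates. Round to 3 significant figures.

P ≈ 126 W

Wien's law: T = b/λ_max = 2.898×10⁻³/3.932×10⁻⁶ = 737.030 K.
Area A = 0.242 × 0.0984 = 0.0238128 m².
Then P = εσAT⁴ = 0.316×5.670×10⁻⁸×0.0238128×(737.030)⁴ = 126 W.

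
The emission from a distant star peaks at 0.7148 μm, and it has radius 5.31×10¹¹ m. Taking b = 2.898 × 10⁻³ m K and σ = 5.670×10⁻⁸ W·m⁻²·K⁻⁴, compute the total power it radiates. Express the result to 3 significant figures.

Wien's law: T = b/λ_max = 2.898×10⁻³/7.148×10⁻⁷ = 4054.28 K.
Surface area A = 4πR² = 4π(5.31×10¹¹ m)² = 3.54323×10²⁴ m².
Then P = σAT⁴ = 5.670×10⁻⁸×3.54323×10²⁴×(4054.28)⁴ = 5.43×10³¹ W.

P ≈ 5.43×10³¹ W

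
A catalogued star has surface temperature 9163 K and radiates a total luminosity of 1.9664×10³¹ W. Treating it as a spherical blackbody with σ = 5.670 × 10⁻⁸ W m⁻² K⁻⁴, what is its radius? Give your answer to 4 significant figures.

L = 4πR²σT⁴ ⇒ R = √(L/(4πσT⁴)).
σT⁴ = 3.99700×10⁸ W/m², so R = √(1.9664×10³¹/(4π×3.99700×10⁸)) = 6.257×10¹⁰ m.

R ≈ 6.257×10¹⁰ m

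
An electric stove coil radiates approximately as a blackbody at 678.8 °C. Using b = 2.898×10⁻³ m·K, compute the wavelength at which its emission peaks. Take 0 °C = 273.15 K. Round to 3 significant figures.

T = 678.8 °C + 273.15 = 951.95 K.
Wien's displacement law: λ_max = b/T = (2.898×10⁻³ m·K)/(951.95 K) = 3.044×10⁻⁶ m.
That is 3.04 μm, in the infrared range.

λ_max ≈ 3.04 μm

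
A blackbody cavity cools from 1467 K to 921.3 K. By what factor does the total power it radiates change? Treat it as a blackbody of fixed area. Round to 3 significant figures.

P ∝ T⁴, so P₂/P₁ = (T₂/T₁)⁴ = (921.3/1467)⁴ = (0.628016)⁴ = 0.156.

P₂/P₁ ≈ 0.156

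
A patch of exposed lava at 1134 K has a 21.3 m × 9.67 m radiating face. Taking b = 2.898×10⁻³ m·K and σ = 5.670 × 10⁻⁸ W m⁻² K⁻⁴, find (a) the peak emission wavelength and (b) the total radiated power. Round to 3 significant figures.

(a) λ_max = b/T = 2.898×10⁻³/1134 = 2.556×10⁻⁶ m = 2.56×10³ nm.
Area A = 21.3 × 9.67 = 205.971 m².
(b) P = σAT⁴ = 5.670×10⁻⁸×205.971×(1134)⁴ = 1.93×10⁷ W.

λ_max ≈ 2.56×10³ nm; P ≈ 1.93×10⁷ W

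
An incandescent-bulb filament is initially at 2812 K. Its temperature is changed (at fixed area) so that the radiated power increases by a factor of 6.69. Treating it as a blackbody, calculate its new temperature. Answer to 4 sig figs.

P ∝ T⁴, so T₂/T₁ = (P₂/P₁)^(1/4) = (6.69)^(1/4) = 1.60826.
T₂ = 2812 × 1.60826 = 4522 K.

T₂ ≈ 4522 K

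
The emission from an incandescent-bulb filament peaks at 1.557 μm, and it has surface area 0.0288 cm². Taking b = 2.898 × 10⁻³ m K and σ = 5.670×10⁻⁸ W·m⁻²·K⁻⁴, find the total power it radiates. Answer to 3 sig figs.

Wien's law: T = b/λ_max = 2.898×10⁻³/1.557×10⁻⁶ = 1861.27 K.
Area A = 0.0288 cm² = 2.88×10⁻⁶ m².
Then P = σAT⁴ = 5.670×10⁻⁸×2.88×10⁻⁶×(1861.27)⁴ = 1.96 W.

P ≈ 1.96 W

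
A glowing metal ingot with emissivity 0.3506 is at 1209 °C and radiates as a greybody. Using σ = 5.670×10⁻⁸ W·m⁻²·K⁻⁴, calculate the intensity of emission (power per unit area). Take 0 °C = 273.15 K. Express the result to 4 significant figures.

I ≈ 9.593×10⁴ W/m²

T = 1209 °C + 273.15 = 1482.15 K.
Stefan–Boltzmann: I = εσT⁴ = 0.3506 × 5.670×10⁻⁸ × (1482.15)⁴ = 9.593×10⁴ W/m².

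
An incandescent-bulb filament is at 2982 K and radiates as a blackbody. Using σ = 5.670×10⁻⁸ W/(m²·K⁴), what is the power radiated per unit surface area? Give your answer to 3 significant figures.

I ≈ 4.48×10⁶ W/m²

Stefan–Boltzmann: I = σT⁴ = 5.670×10⁻⁸ × (2982)⁴ = 4.48×10⁶ W/m².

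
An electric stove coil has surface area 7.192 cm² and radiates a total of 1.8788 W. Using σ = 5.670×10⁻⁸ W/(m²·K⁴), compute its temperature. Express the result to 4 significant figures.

T ≈ 463.3 K

Area A = 7.192 cm² = 7.192×10⁻⁴ m².
P = σAT⁴ ⇒ T = (P/(σA))^(1/4) = (1.8788/(5.670×10⁻⁸×7.192×10⁻⁴))^(1/4) = 463.3 K.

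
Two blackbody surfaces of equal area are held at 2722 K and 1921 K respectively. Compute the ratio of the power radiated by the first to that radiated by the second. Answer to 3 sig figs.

With equal areas, P₁/P₂ = (T₁/T₂)⁴ = (2722/1921)⁴ = 4.03.

P₁/P₂ ≈ 4.03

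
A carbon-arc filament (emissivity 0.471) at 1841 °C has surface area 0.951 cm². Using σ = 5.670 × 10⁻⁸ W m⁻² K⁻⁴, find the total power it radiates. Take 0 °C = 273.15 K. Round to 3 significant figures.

T = 1841 °C + 273.15 = 2114.15 K.
Area A = 0.951 cm² = 9.51×10⁻⁵ m².
P = εσAT⁴ = 0.471 × 5.670×10⁻⁸ × 9.51×10⁻⁵ × (2114.15)⁴ = 50.7 W.

P ≈ 50.7 W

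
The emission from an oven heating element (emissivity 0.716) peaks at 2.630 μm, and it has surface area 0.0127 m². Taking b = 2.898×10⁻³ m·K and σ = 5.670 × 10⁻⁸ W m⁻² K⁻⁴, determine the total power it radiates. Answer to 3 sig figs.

Wien's law: T = b/λ_max = 2.898×10⁻³/2.630×10⁻⁶ = 1101.90 K.
Area A = 0.0127 m².
Then P = εσAT⁴ = 0.716×5.670×10⁻⁸×0.0127×(1101.90)⁴ = 760 W.

P ≈ 760 W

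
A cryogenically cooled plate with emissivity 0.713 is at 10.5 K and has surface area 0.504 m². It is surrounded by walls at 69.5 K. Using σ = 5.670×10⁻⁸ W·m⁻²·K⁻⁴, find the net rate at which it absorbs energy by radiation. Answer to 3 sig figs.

Net gain ≈ 0.475 W

Area A = 0.504 m².
Net radiated power P_net = εσA(T⁴ − T₀⁴) = 0.713×5.670×10⁻⁸×0.504×(10.5⁴ − 69.5⁴).
T⁴ − T₀⁴ = 12155.1 − 2.33313×10⁷ = -2.33191×10⁷ K⁴, so P_net = -0.475 W — negative, meaning a net gain of 0.475 W.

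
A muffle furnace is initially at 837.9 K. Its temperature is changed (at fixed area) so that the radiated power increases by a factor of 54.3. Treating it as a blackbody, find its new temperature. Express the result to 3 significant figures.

T₂ ≈ 2.27×10³ K

P ∝ T⁴, so T₂/T₁ = (P₂/P₁)^(1/4) = (54.3)^(1/4) = 2.71456.
T₂ = 837.9 × 2.71456 = 2.27×10³ K.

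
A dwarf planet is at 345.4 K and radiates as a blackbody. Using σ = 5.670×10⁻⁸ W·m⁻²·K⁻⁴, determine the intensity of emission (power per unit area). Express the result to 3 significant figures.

I ≈ 807 W/m²

Stefan–Boltzmann: I = σT⁴ = 5.670×10⁻⁸ × (345.4)⁴ = 807 W/m².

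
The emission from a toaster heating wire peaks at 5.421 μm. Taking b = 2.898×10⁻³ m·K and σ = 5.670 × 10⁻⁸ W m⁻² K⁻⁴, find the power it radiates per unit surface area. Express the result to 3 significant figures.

I ≈ 4.63×10³ W/m²

Wien's law: T = b/λ_max = 2.898×10⁻³/5.421×10⁻⁶ = 534.588 K.
Then I = σT⁴ = 5.670×10⁻⁸×(534.588)⁴ = 4.63×10³ W/m².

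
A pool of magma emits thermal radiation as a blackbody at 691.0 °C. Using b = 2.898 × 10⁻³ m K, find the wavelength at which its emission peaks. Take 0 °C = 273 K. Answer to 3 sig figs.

T = 691.0 °C + 273 = 964.0 K.
Wien's displacement law: λ_max = b/T = (2.898×10⁻³ m·K)/(964.0 K) = 3.006×10⁻⁶ m.
That is 3.01 μm, in the infrared range.

λ_max ≈ 3.01 μm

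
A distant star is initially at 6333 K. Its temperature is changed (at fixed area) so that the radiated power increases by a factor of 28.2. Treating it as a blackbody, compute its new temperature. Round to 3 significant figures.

T₂ ≈ 1.46×10⁴ K

P ∝ T⁴, so T₂/T₁ = (P₂/P₁)^(1/4) = (28.2)^(1/4) = 2.30442.
T₂ = 6333 × 2.30442 = 1.46×10⁴ K.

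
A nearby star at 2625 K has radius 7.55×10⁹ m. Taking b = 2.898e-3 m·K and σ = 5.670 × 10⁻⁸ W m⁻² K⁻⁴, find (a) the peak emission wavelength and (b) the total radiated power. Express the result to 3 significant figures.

(a) λ_max = b/T = 2.898×10⁻³/2625 = 1.104×10⁻⁶ m = 1.10×10³ nm.
Surface area A = 4πR² = 4π(7.55×10⁹ m)² = 7.16315×10²⁰ m².
(b) P = σAT⁴ = 5.670×10⁻⁸×7.16315×10²⁰×(2625)⁴ = 1.93×10²⁷ W.

λ_max ≈ 1.10×10³ nm; P ≈ 1.93×10²⁷ W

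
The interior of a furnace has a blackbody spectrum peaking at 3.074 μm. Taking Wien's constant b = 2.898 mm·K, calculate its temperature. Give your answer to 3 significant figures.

Wien's law gives T = b/λ_max = (2.898×10⁻³ m·K)/(3.074×10⁻⁶ m) = 943 K.

T ≈ 943 K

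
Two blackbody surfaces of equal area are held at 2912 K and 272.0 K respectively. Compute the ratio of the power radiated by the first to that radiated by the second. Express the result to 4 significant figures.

P₁/P₂ ≈ 1.314×10⁴

With equal areas, P₁/P₂ = (T₁/T₂)⁴ = (2912/272.0)⁴ = 1.314×10⁴.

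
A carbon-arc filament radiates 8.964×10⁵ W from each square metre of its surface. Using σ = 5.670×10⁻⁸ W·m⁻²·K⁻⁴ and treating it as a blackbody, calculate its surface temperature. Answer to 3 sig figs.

T ≈ 1.99×10³ K

I = σT⁴, so T = (I/σ)^(1/4) = (8.964×10⁵/(5.670×10⁻⁸))^(1/4) = 1.99×10³ K.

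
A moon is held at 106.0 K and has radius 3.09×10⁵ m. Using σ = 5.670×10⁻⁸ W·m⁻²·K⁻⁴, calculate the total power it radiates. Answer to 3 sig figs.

Surface area A = 4πR² = 4π(3.09×10⁵ m)² = 1.19985×10¹² m².
P = σAT⁴ = 5.670×10⁻⁸ × 1.19985×10¹² × (106.0)⁴ = 8.59×10¹² W.

P ≈ 8.59×10¹² W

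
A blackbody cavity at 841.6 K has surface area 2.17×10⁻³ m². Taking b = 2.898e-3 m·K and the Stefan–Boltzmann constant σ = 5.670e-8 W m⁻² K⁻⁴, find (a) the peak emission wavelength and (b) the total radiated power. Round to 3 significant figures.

λ_max ≈ 3.44 μm; P ≈ 61.7 W

(a) λ_max = b/T = 2.898×10⁻³/841.6 = 3.443×10⁻⁶ m = 3.44 μm.
Area A = 2.17×10⁻³ m².
(b) P = σAT⁴ = 5.670×10⁻⁸×2.17×10⁻³×(841.6)⁴ = 61.7 W.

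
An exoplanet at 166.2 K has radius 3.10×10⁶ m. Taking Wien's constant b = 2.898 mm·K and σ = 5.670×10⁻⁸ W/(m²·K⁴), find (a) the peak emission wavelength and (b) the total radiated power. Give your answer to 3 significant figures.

(a) λ_max = b/T = 2.898×10⁻³/166.2 = 1.744×10⁻⁵ m = 17.4 μm.
Surface area A = 4πR² = 4π(3.10×10⁶ m)² = 1.20763×10¹⁴ m².
(b) P = σAT⁴ = 5.670×10⁻⁸×1.20763×10¹⁴×(166.2)⁴ = 5.22×10¹⁵ W.

λ_max ≈ 17.4 μm; P ≈ 5.22×10¹⁵ W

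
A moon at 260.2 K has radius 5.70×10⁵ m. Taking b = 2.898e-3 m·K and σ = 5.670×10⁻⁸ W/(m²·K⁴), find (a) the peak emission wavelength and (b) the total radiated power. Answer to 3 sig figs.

λ_max ≈ 11.1 μm; P ≈ 1.06×10¹⁵ W

(a) λ_max = b/T = 2.898×10⁻³/260.2 = 1.114×10⁻⁵ m = 11.1 μm.
Surface area A = 4πR² = 4π(5.70×10⁵ m)² = 4.08281×10¹² m².
(b) P = σAT⁴ = 5.670×10⁻⁸×4.08281×10¹²×(260.2)⁴ = 1.06×10¹⁵ W.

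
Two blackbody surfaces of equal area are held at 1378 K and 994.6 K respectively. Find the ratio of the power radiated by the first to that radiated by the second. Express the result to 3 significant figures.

With equal areas, P₁/P₂ = (T₁/T₂)⁴ = (1378/994.6)⁴ = 3.68.

P₁/P₂ ≈ 3.68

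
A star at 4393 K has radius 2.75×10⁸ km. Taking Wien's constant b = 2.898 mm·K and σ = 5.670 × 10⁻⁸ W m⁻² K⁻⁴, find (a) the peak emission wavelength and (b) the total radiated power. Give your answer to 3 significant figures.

(a) λ_max = b/T = 2.898×10⁻³/4393 = 6.597×10⁻⁷ m = 660 nm.
Surface area A = 4πR² = 4π(2.75×10¹¹ m)² = 9.50332×10²³ m².
(b) P = σAT⁴ = 5.670×10⁻⁸×9.50332×10²³×(4393)⁴ = 2.01×10³¹ W.

λ_max ≈ 660 nm; P ≈ 2.01×10³¹ W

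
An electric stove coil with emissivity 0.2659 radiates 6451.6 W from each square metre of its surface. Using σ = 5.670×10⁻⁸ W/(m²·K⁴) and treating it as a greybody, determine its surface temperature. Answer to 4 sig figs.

T ≈ 808.8 K

I = εσT⁴, so T = (I/εσ)^(1/4) = (6451.6/(0.2659×5.670×10⁻⁸))^(1/4) = 808.8 K.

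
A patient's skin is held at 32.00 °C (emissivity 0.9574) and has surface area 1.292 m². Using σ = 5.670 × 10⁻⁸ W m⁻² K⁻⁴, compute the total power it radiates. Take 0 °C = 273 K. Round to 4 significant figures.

P ≈ 606.9 W

T = 32.00 °C + 273 = 305.00 K.
Area A = 1.292 m².
P = εσAT⁴ = 0.9574 × 5.670×10⁻⁸ × 1.292 × (305.00)⁴ = 606.9 W.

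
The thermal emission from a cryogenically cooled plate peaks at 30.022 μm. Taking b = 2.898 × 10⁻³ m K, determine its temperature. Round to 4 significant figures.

Wien's law gives T = b/λ_max = (2.898×10⁻³ m·K)/(3.0022×10⁻⁵ m) = 96.53 K.

T ≈ 96.53 K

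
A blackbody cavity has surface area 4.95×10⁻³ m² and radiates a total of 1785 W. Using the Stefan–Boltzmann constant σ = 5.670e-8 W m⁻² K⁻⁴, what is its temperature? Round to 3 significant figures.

Area A = 4.95×10⁻³ m².
P = σAT⁴ ⇒ T = (P/(σA))^(1/4) = (1785/(5.670×10⁻⁸×4.95×10⁻³))^(1/4) = 1.59×10³ K.

T ≈ 1.59×10³ K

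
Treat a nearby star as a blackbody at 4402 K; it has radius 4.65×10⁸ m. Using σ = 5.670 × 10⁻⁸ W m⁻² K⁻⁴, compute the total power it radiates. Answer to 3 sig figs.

Surface area A = 4πR² = 4π(4.65×10⁸ m)² = 2.71716×10¹⁸ m².
P = σAT⁴ = 5.670×10⁻⁸ × 2.71716×10¹⁸ × (4402)⁴ = 5.78×10²⁵ W.

P ≈ 5.78×10²⁵ W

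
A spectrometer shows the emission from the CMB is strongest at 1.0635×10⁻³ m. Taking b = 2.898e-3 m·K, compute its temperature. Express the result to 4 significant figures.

T ≈ 2.725 K

Wien's law gives T = b/λ_max = (2.898×10⁻³ m·K)/(1.0635×10⁻³ m) = 2.725 K.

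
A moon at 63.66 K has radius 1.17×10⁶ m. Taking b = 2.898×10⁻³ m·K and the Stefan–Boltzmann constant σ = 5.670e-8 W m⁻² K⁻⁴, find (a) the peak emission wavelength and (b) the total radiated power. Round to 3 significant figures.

λ_max ≈ 45.5 μm; P ≈ 1.60×10¹³ W

(a) λ_max = b/T = 2.898×10⁻³/63.66 = 4.552×10⁻⁵ m = 45.5 μm.
Surface area A = 4πR² = 4π(1.17×10⁶ m)² = 1.72021×10¹³ m².
(b) P = σAT⁴ = 5.670×10⁻⁸×1.72021×10¹³×(63.66)⁴ = 1.60×10¹³ W.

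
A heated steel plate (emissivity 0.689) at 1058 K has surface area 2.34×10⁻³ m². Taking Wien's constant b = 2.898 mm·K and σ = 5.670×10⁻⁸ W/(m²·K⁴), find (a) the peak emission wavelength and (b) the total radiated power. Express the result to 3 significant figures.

λ_max ≈ 2.74 μm; P ≈ 115 W

(a) λ_max = b/T = 2.898×10⁻³/1058 = 2.739×10⁻⁶ m = 2.74 μm.
Area A = 2.34×10⁻³ m².
(b) P = εσAT⁴ = 0.689×5.670×10⁻⁸×2.34×10⁻³×(1058)⁴ = 115 W.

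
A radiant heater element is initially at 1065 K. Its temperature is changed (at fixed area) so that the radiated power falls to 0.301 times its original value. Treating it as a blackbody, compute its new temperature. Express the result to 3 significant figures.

T₂ ≈ 789 K

P ∝ T⁴, so T₂/T₁ = (P₂/P₁)^(1/4) = (0.301)^(1/4) = 0.740699.
T₂ = 1065 × 0.740699 = 789 K.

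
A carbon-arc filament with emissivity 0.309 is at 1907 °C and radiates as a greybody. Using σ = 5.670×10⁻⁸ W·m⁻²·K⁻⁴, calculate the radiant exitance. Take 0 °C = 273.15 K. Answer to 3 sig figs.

I ≈ 3.96×10⁵ W/m²

T = 1907 °C + 273.15 = 2180.15 K.
Stefan–Boltzmann: I = εσT⁴ = 0.309 × 5.670×10⁻⁸ × (2180.15)⁴ = 3.96×10⁵ W/m².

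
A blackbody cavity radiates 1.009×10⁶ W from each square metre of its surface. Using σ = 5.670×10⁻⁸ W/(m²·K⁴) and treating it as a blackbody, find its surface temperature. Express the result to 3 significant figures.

I = σT⁴, so T = (I/σ)^(1/4) = (1.009×10⁶/(5.670×10⁻⁸))^(1/4) = 2.05×10³ K.

T ≈ 2.05×10³ K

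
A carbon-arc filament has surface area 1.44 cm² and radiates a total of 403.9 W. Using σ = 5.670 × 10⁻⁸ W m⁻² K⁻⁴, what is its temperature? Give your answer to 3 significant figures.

T ≈ 2.65×10³ K

Area A = 1.44 cm² = 1.44×10⁻⁴ m².
P = σAT⁴ ⇒ T = (P/(σA))^(1/4) = (403.9/(5.670×10⁻⁸×1.44×10⁻⁴))^(1/4) = 2.65×10³ K.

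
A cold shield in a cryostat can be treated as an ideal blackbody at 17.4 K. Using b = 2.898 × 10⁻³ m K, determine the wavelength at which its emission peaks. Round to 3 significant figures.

Wien's displacement law: λ_max = b/T = (2.898×10⁻³ m·K)/(17.4 K) = 1.666×10⁻⁴ m.
That is 1.67×10⁻⁴ m, in the infrared range.

λ_max ≈ 1.67×10⁻⁴ m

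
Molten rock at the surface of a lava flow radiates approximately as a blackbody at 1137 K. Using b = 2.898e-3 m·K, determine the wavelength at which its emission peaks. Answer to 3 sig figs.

λ_max ≈ 2.55×10³ nm

Wien's displacement law: λ_max = b/T = (2.898×10⁻³ m·K)/(1137 K) = 2.549×10⁻⁶ m.
That is 2.55×10³ nm, in the infrared range.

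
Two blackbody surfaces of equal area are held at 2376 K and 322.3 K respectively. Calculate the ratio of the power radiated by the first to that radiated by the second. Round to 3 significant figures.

P₁/P₂ ≈ 2.95×10³

With equal areas, P₁/P₂ = (T₁/T₂)⁴ = (2376/322.3)⁴ = 2.95×10³.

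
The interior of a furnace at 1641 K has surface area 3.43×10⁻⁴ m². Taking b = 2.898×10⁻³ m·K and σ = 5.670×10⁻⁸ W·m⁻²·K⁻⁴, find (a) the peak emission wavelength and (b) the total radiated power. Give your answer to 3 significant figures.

λ_max ≈ 1.77×10³ nm; P ≈ 141 W

(a) λ_max = b/T = 2.898×10⁻³/1641 = 1.766×10⁻⁶ m = 1.77×10³ nm.
Area A = 3.43×10⁻⁴ m².
(b) P = σAT⁴ = 5.670×10⁻⁸×3.43×10⁻⁴×(1641)⁴ = 141 W.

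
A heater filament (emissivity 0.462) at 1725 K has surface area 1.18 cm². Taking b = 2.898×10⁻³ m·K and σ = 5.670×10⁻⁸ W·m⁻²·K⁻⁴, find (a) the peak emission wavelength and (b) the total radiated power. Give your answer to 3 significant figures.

(a) λ_max = b/T = 2.898×10⁻³/1725 = 1.680×10⁻⁶ m = 1.68×10³ nm.
Area A = 1.18 cm² = 1.18×10⁻⁴ m².
(b) P = εσAT⁴ = 0.462×5.670×10⁻⁸×1.18×10⁻⁴×(1725)⁴ = 27.4 W.

λ_max ≈ 1.68×10³ nm; P ≈ 27.4 W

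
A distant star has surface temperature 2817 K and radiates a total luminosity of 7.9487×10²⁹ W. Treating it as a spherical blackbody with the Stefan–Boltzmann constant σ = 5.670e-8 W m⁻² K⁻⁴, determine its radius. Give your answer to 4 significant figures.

L = 4πR²σT⁴ ⇒ R = √(L/(4πσT⁴)).
σT⁴ = 3.57051×10⁶ W/m², so R = √(7.9487×10²⁹/(4π×3.57051×10⁶)) = 1.331×10¹¹ m.

R ≈ 1.331×10¹¹ m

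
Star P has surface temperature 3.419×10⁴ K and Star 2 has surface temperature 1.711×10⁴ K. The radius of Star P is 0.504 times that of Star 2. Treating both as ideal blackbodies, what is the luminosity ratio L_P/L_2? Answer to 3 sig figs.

L_P/L_2 ≈ 4.05

L ∝ R²T⁴, so L_P/L_2 = (R_P/R_2)²(T_P/T_2)⁴ = (0.504)² × (3.419×10⁴/1.711×10⁴)⁴ = 0.254016 × 15.9440 = 4.05.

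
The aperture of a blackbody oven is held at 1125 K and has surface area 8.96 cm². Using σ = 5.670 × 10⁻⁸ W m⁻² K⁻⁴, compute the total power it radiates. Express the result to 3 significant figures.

Area A = 8.96 cm² = 8.96×10⁻⁴ m².
P = σAT⁴ = 5.670×10⁻⁸ × 8.96×10⁻⁴ × (1125)⁴ = 81.4 W.

P ≈ 81.4 W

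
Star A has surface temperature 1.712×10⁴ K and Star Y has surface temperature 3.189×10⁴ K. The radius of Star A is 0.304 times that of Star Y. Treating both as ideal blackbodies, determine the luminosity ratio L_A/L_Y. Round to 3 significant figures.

L_A/L_Y ≈ 7.68×10⁻³

L ∝ R²T⁴, so L_A/L_Y = (R_A/R_Y)²(T_A/T_Y)⁴ = (0.304)² × (1.712×10⁴/3.189×10⁴)⁴ = 0.092416 × 0.0830610 = 7.68×10⁻³.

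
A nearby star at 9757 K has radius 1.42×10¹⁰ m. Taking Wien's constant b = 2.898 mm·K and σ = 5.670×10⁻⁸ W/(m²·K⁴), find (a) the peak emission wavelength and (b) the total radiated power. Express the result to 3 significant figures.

(a) λ_max = b/T = 2.898×10⁻³/9757 = 2.970×10⁻⁷ m = 297 nm.
Surface area A = 4πR² = 4π(1.42×10¹⁰ m)² = 2.53388×10²¹ m².
(b) P = σAT⁴ = 5.670×10⁻⁸×2.53388×10²¹×(9757)⁴ = 1.30×10³⁰ W.

λ_max ≈ 297 nm; P ≈ 1.30×10³⁰ W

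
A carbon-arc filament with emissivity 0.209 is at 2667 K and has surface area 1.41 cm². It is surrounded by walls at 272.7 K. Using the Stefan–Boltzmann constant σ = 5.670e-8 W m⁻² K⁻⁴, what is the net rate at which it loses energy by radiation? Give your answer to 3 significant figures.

Area A = 1.41 cm² = 1.41×10⁻⁴ m².
Net radiated power P_net = εσA(T⁴ − T₀⁴) = 0.209×5.670×10⁻⁸×1.41×10⁻⁴×(2667⁴ − 272.7⁴).
T⁴ − T₀⁴ = 5.05932×10¹³ − 5.53020×10⁹ = 5.05877×10¹³ K⁴, so P_net = 84.5 W.

Net loss ≈ 84.5 W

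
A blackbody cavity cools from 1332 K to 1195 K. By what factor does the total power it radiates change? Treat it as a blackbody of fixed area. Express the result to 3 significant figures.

P ∝ T⁴, so P₂/P₁ = (T₂/T₁)⁴ = (1195/1332)⁴ = (0.897147)⁴ = 0.648.

P₂/P₁ ≈ 0.648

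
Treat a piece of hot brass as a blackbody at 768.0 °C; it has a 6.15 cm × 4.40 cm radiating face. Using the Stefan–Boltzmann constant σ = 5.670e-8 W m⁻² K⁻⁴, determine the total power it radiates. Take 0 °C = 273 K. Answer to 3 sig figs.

T = 768.0 °C + 273 = 1041.0 K.
Area A = 0.0615 × 0.0440 = 2.706×10⁻³ m².
P = σAT⁴ = 5.670×10⁻⁸ × 2.706×10⁻³ × (1041.0)⁴ = 180 W.

P ≈ 180 W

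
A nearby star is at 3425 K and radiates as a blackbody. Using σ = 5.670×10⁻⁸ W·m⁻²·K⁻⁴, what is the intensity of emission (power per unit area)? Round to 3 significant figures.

Stefan–Boltzmann: I = σT⁴ = 5.670×10⁻⁸ × (3425)⁴ = 7.80×10⁶ W/m².

I ≈ 7.80×10⁶ W/m²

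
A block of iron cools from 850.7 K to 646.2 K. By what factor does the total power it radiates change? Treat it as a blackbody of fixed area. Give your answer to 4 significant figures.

P ∝ T⁴, so P₂/P₁ = (T₂/T₁)⁴ = (646.2/850.7)⁴ = (0.759610)⁴ = 0.3329.

P₂/P₁ ≈ 0.3329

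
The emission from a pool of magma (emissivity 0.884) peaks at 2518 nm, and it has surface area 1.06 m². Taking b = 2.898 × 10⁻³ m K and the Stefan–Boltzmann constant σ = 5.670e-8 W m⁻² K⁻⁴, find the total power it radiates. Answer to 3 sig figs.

P ≈ 9.32×10⁴ W

Wien's law: T = b/λ_max = 2.898×10⁻³/2.518×10⁻⁶ = 1150.91 K.
Area A = 1.06 m².
Then P = εσAT⁴ = 0.884×5.670×10⁻⁸×1.06×(1150.91)⁴ = 9.32×10⁴ W.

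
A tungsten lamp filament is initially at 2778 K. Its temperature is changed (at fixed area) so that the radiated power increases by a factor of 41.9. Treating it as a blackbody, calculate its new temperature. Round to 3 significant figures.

T₂ ≈ 7.07×10³ K

P ∝ T⁴, so T₂/T₁ = (P₂/P₁)^(1/4) = (41.9)^(1/4) = 2.54421.
T₂ = 2778 × 2.54421 = 7.07×10³ K.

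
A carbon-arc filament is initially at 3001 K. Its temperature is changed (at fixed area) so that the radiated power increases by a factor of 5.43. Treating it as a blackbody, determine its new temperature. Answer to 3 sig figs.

T₂ ≈ 4.58×10³ K

P ∝ T⁴, so T₂/T₁ = (P₂/P₁)^(1/4) = (5.43)^(1/4) = 1.52651.
T₂ = 3001 × 1.52651 = 4.58×10³ K.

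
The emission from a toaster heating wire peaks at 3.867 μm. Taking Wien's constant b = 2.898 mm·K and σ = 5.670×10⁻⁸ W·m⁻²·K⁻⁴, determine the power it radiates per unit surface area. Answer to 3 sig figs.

I ≈ 1.79×10⁴ W/m²

Wien's law: T = b/λ_max = 2.898×10⁻³/3.867×10⁻⁶ = 749.418 K.
Then I = σT⁴ = 5.670×10⁻⁸×(749.418)⁴ = 1.79×10⁴ W/m².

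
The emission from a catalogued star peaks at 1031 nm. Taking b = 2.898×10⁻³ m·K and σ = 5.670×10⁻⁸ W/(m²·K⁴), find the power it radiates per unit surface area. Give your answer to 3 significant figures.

Wien's law: T = b/λ_max = 2.898×10⁻³/1.031×10⁻⁶ = 2810.86 K.
Then I = σT⁴ = 5.670×10⁻⁸×(2810.86)⁴ = 3.54×10⁶ W/m².

I ≈ 3.54×10⁶ W/m²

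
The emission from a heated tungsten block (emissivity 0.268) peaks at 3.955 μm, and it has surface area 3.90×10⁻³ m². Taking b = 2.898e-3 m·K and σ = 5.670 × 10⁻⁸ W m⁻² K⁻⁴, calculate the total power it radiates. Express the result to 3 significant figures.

Wien's law: T = b/λ_max = 2.898×10⁻³/3.955×10⁻⁶ = 732.743 K.
Area A = 3.90×10⁻³ m².
Then P = εσAT⁴ = 0.268×5.670×10⁻⁸×3.90×10⁻³×(732.743)⁴ = 17.1 W.

P ≈ 17.1 W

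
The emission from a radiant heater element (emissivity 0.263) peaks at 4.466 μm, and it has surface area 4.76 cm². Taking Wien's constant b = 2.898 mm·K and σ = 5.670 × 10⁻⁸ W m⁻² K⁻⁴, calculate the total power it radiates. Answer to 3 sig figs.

P ≈ 1.26 W

Wien's law: T = b/λ_max = 2.898×10⁻³/4.466×10⁻⁶ = 648.903 K.
Area A = 4.76 cm² = 4.76×10⁻⁴ m².
Then P = εσAT⁴ = 0.263×5.670×10⁻⁸×4.76×10⁻⁴×(648.903)⁴ = 1.26 W.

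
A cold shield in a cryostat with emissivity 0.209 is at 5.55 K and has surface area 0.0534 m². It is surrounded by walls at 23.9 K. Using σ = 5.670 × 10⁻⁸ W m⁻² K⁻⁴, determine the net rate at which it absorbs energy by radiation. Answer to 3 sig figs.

Net gain ≈ 2.06×10⁻⁴ W

Area A = 0.0534 m².
Net radiated power P_net = εσA(T⁴ − T₀⁴) = 0.209×5.670×10⁻⁸×0.0534×(5.55⁴ − 23.9⁴).
T⁴ − T₀⁴ = 948.794 − 3.26281×10⁵ = -3.25332×10⁵ K⁴, so P_net = -2.06×10⁻⁴ W — negative, meaning a net gain of 2.06×10⁻⁴ W.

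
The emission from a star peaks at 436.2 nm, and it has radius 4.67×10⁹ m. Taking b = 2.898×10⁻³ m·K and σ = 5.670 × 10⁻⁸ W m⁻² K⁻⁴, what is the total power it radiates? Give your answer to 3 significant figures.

Wien's law: T = b/λ_max = 2.898×10⁻³/4.362×10⁻⁷ = 6643.74 K.
Surface area A = 4πR² = 4π(4.67×10⁹ m)² = 2.74059×10²⁰ m².
Then P = σAT⁴ = 5.670×10⁻⁸×2.74059×10²⁰×(6643.74)⁴ = 3.03×10²⁸ W.

P ≈ 3.03×10²⁸ W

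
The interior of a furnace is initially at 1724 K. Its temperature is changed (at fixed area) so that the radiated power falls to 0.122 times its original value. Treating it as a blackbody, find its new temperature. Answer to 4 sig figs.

P ∝ T⁴, so T₂/T₁ = (P₂/P₁)^(1/4) = (0.122)^(1/4) = 0.591003.
T₂ = 1724 × 0.591003 = 1019 K.

T₂ ≈ 1019 K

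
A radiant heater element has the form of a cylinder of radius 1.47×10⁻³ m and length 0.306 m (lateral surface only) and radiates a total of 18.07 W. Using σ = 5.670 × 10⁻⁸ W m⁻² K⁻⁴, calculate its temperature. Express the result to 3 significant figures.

T ≈ 579 K

Lateral area A = 2πrL = 2π×1.47×10⁻³×0.306 = 2.82630×10⁻³ m².
P = σAT⁴ ⇒ T = (P/(σA))^(1/4) = (18.07/(5.670×10⁻⁸×2.82630×10⁻³))^(1/4) = 579 K.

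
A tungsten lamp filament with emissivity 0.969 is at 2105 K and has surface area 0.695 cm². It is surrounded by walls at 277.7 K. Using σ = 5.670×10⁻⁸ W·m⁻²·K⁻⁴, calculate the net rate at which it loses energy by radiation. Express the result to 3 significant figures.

Net loss ≈ 74.9 W

Area A = 0.695 cm² = 6.95×10⁻⁵ m².
Net radiated power P_net = εσA(T⁴ − T₀⁴) = 0.969×5.670×10⁻⁸×6.95×10⁻⁵×(2105⁴ − 277.7⁴).
T⁴ − T₀⁴ = 1.96340×10¹³ − 5.94708×10⁹ = 1.96281×10¹³ K⁴, so P_net = 74.9 W.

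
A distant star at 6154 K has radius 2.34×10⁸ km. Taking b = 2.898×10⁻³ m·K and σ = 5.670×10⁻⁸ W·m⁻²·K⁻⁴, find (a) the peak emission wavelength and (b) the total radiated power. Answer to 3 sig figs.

λ_max ≈ 471 nm; P ≈ 5.60×10³¹ W

(a) λ_max = b/T = 2.898×10⁻³/6154 = 4.709×10⁻⁷ m = 471 nm.
Surface area A = 4πR² = 4π(2.34×10¹¹ m)² = 6.88084×10²³ m².
(b) P = σAT⁴ = 5.670×10⁻⁸×6.88084×10²³×(6154)⁴ = 5.60×10³¹ W.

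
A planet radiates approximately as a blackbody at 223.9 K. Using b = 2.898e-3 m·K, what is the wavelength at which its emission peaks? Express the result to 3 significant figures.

λ_max ≈ 12.9 μm

Wien's displacement law: λ_max = b/T = (2.898×10⁻³ m·K)/(223.9 K) = 1.294×10⁻⁵ m.
That is 12.9 μm, in the infrared range.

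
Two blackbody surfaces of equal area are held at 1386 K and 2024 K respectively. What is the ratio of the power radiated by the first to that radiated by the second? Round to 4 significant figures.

P₁/P₂ ≈ 0.2199

With equal areas, P₁/P₂ = (T₁/T₂)⁴ = (1386/2024)⁴ = 0.2199.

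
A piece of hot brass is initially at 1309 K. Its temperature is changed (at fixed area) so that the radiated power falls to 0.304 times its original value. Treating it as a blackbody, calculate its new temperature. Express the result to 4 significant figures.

T₂ ≈ 972.0 K

P ∝ T⁴, so T₂/T₁ = (P₂/P₁)^(1/4) = (0.304)^(1/4) = 0.742538.
T₂ = 1309 × 0.742538 = 972.0 K.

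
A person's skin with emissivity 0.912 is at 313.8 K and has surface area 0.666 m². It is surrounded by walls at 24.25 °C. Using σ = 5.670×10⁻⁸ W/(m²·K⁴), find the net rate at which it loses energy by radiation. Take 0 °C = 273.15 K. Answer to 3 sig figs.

Surroundings: T = 24.25 °C + 273.15 = 297.40 K.
Area A = 0.666 m².
Net radiated power P_net = εσA(T⁴ − T₀⁴) = 0.912×5.670×10⁻⁸×0.666×(313.8⁴ − 297.40⁴).
T⁴ − T₀⁴ = 9.69643×10⁹ − 7.82283×10⁹ = 1.87360×10⁹ K⁴, so P_net = 64.5 W.

Net loss ≈ 64.5 W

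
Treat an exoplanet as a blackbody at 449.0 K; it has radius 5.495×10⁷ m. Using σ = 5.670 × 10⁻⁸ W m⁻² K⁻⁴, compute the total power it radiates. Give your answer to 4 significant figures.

Surface area A = 4πR² = 4π(5.495×10⁷ m)² = 3.79442×10¹⁶ m².
P = σAT⁴ = 5.670×10⁻⁸ × 3.79442×10¹⁶ × (449.0)⁴ = 8.744×10¹⁹ W.

P ≈ 8.744×10¹⁹ W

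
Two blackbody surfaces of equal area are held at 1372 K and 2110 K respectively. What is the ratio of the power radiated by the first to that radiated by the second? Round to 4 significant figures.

P₁/P₂ ≈ 0.1788

With equal areas, P₁/P₂ = (T₁/T₂)⁴ = (1372/2110)⁴ = 0.1788.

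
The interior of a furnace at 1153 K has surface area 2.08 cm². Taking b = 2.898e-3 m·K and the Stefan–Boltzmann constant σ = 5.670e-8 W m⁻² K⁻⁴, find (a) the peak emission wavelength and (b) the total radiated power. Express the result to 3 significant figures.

λ_max ≈ 2.51 μm; P ≈ 20.8 W

(a) λ_max = b/T = 2.898×10⁻³/1153 = 2.513×10⁻⁶ m = 2.51 μm.
Area A = 2.08 cm² = 2.08×10⁻⁴ m².
(b) P = σAT⁴ = 5.670×10⁻⁸×2.08×10⁻⁴×(1153)⁴ = 20.8 W.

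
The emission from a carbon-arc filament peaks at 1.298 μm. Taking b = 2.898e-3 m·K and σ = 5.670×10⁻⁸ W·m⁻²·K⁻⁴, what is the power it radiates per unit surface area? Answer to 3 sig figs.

Wien's law: T = b/λ_max = 2.898×10⁻³/1.298×10⁻⁶ = 2232.67 K.
Then I = σT⁴ = 5.670×10⁻⁸×(2232.67)⁴ = 1.41×10⁶ W/m².

I ≈ 1.41×10⁶ W/m²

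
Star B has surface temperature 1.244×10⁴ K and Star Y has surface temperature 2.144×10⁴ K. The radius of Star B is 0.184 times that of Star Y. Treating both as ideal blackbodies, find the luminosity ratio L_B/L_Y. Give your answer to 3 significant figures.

L_B/L_Y ≈ 3.84×10⁻³

L ∝ R²T⁴, so L_B/L_Y = (R_B/R_Y)²(T_B/T_Y)⁴ = (0.184)² × (1.244×10⁴/2.144×10⁴)⁴ = 0.033856 × 0.113340 = 3.84×10⁻³.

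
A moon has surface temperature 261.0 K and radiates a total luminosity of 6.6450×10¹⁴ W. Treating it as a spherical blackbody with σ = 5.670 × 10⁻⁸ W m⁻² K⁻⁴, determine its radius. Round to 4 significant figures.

L = 4πR²σT⁴ ⇒ R = √(L/(4πσT⁴)).
σT⁴ = 263.115 W/m², so R = √(6.6450×10¹⁴/(4π×263.115)) = 4.483×10⁵ m.

R ≈ 4.483×10⁵ m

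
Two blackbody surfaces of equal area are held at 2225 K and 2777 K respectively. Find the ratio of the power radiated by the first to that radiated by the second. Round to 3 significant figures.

With equal areas, P₁/P₂ = (T₁/T₂)⁴ = (2225/2777)⁴ = 0.412.

P₁/P₂ ≈ 0.412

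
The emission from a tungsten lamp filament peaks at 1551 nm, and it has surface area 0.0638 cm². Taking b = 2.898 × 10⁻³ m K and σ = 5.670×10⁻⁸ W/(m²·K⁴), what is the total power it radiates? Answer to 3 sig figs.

P ≈ 4.41 W

Wien's law: T = b/λ_max = 2.898×10⁻³/1.551×10⁻⁶ = 1868.47 K.
Area A = 0.0638 cm² = 6.38×10⁻⁶ m².
Then P = σAT⁴ = 5.670×10⁻⁸×6.38×10⁻⁶×(1868.47)⁴ = 4.41 W.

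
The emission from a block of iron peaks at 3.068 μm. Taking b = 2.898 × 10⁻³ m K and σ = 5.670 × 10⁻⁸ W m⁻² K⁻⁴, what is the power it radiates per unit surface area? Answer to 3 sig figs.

Wien's law: T = b/λ_max = 2.898×10⁻³/3.068×10⁻⁶ = 944.589 K.
Then I = σT⁴ = 5.670×10⁻⁸×(944.589)⁴ = 4.51×10⁴ W/m².

I ≈ 4.51×10⁴ W/m²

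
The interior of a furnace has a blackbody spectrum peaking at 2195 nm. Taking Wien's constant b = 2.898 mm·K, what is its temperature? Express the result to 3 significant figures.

T ≈ 1.32×10³ K

Wien's law gives T = b/λ_max = (2.898×10⁻³ m·K)/(2.195×10⁻⁶ m) = 1.32×10³ K.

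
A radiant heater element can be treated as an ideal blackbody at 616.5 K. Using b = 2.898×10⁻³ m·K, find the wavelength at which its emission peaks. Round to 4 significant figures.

Wien's displacement law: λ_max = b/T = (2.898×10⁻³ m·K)/(616.5 K) = 4.7007×10⁻⁶ m.
That is 4.701 μm, in the infrared range.

λ_max ≈ 4.701 μm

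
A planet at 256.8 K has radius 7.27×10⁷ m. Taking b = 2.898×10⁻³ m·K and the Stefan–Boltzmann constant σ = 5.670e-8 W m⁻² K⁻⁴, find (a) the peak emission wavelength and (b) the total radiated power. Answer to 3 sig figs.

(a) λ_max = b/T = 2.898×10⁻³/256.8 = 1.129×10⁻⁵ m = 11.3 μm.
Surface area A = 4πR² = 4π(7.27×10⁷ m)² = 6.64169×10¹⁶ m².
(b) P = σAT⁴ = 5.670×10⁻⁸×6.64169×10¹⁶×(256.8)⁴ = 1.64×10¹⁹ W.

λ_max ≈ 11.3 μm; P ≈ 1.64×10¹⁹ W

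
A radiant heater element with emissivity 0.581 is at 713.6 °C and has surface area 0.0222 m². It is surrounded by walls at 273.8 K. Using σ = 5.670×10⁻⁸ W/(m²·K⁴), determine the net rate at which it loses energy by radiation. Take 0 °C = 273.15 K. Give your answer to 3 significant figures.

T = 713.6 °C + 273.15 = 986.75 K.
Area A = 0.0222 m².
Net radiated power P_net = εσA(T⁴ − T₀⁴) = 0.581×5.670×10⁻⁸×0.0222×(986.75⁴ − 273.8⁴).
T⁴ − T₀⁴ = 9.48044×10¹¹ − 5.61997×10⁹ = 9.42424×10¹¹ K⁴, so P_net = 689 W.

Net loss ≈ 689 W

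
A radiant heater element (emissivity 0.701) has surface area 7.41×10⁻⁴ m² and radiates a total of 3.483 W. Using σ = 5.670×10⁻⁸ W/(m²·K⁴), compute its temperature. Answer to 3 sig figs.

T ≈ 586 K

Area A = 7.41×10⁻⁴ m².
P = εσAT⁴ ⇒ T = (P/(εσA))^(1/4) = (3.483/(0.701×5.670×10⁻⁸×7.41×10⁻⁴))^(1/4) = 586 K.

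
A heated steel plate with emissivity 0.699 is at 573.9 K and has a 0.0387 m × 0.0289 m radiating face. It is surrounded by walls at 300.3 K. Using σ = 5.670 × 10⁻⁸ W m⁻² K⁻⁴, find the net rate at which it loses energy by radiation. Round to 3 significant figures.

Area A = 0.0387 × 0.0289 = 1.11843×10⁻³ m².
Net radiated power P_net = εσA(T⁴ − T₀⁴) = 0.699×5.670×10⁻⁸×1.11843×10⁻³×(573.9⁴ − 300.3⁴).
T⁴ − T₀⁴ = 1.08479×10¹¹ − 8.13245×10⁹ = 1.00347×10¹¹ K⁴, so P_net = 4.45 W.

Net loss ≈ 4.45 W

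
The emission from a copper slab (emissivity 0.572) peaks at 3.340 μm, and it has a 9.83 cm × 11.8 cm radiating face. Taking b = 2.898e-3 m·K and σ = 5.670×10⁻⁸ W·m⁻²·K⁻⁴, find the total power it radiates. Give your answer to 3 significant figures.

P ≈ 213 W

Wien's law: T = b/λ_max = 2.898×10⁻³/3.340×10⁻⁶ = 867.665 K.
Area A = 0.0983 × 0.118 = 0.0115994 m².
Then P = εσAT⁴ = 0.572×5.670×10⁻⁸×0.0115994×(867.665)⁴ = 213 W.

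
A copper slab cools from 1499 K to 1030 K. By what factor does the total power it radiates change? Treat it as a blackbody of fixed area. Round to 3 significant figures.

P ∝ T⁴, so P₂/P₁ = (T₂/T₁)⁴ = (1030/1499)⁴ = (0.687125)⁴ = 0.223.

P₂/P₁ ≈ 0.223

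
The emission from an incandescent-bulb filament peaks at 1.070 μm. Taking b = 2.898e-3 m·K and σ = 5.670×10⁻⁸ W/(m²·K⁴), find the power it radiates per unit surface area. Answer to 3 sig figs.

I ≈ 3.05×10⁶ W/m²

Wien's law: T = b/λ_max = 2.898×10⁻³/1.070×10⁻⁶ = 2708.41 K.
Then I = σT⁴ = 5.670×10⁻⁸×(2708.41)⁴ = 3.05×10⁶ W/m².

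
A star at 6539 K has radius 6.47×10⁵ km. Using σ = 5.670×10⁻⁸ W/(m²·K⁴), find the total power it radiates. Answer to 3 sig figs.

Surface area A = 4πR² = 4π(6.47×10⁸ m)² = 5.26040×10¹⁸ m².
P = σAT⁴ = 5.670×10⁻⁸ × 5.26040×10¹⁸ × (6539)⁴ = 5.45×10²⁶ W.

P ≈ 5.45×10²⁶ W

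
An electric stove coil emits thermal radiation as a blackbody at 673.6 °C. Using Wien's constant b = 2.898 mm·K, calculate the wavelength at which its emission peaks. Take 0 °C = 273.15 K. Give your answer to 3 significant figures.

λ_max ≈ 3.06 μm

T = 673.6 °C + 273.15 = 946.75 K.
Wien's displacement law: λ_max = b/T = (2.898×10⁻³ m·K)/(946.75 K) = 3.061×10⁻⁶ m.
That is 3.06 μm, in the infrared range.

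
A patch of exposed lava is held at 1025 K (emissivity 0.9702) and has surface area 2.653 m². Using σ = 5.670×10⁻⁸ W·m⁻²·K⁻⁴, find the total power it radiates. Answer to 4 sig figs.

Area A = 2.653 m².
P = εσAT⁴ = 0.9702 × 5.670×10⁻⁸ × 2.653 × (1025)⁴ = 1.611×10⁵ W.

P ≈ 1.611×10⁵ W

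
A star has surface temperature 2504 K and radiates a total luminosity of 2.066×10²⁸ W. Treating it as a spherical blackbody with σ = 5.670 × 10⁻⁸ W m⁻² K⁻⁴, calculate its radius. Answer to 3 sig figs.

L = 4πR²σT⁴ ⇒ R = √(L/(4πσT⁴)).
σT⁴ = 2.22905×10⁶ W/m², so R = √(2.066×10²⁸/(4π×2.22905×10⁶)) = 2.72×10¹⁰ m.

R ≈ 2.72×10¹⁰ m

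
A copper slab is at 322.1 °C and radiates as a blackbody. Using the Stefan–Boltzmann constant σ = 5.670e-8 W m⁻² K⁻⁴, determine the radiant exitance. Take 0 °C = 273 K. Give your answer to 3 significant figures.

T = 322.1 °C + 273 = 595.1 K.
Stefan–Boltzmann: I = σT⁴ = 5.670×10⁻⁸ × (595.1)⁴ = 7.11×10³ W/m².

I ≈ 7.11×10³ W/m²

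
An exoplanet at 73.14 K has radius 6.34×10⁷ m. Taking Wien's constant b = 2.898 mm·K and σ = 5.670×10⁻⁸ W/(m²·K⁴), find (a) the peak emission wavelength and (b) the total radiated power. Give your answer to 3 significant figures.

(a) λ_max = b/T = 2.898×10⁻³/73.14 = 3.962×10⁻⁵ m = 39.6 μm.
Surface area A = 4πR² = 4π(6.34×10⁷ m)² = 5.05113×10¹⁶ m².
(b) P = σAT⁴ = 5.670×10⁻⁸×5.05113×10¹⁶×(73.14)⁴ = 8.20×10¹⁶ W.

λ_max ≈ 39.6 μm; P ≈ 8.20×10¹⁶ W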